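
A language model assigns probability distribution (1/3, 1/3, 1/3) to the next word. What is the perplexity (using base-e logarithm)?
3.0000

Perplexity is e^H (or exp(H) for natural log).

First, H = -Σ p log p = 1.0986 nats
Perplexity = e^1.0986 = 3.0000

Interpretation: The model's uncertainty is equivalent to choosing uniformly among 3.0 options.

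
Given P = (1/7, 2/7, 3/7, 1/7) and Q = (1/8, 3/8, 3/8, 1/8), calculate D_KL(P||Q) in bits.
0.0255 bits

KL divergence: D_KL(P||Q) = Σ p(x) log(p(x)/q(x))

Computing term by term:
  x=0: 1/7 × log_2[(1/7)/(1/8)] = 1/7 × 0.1926 = 0.0275
  x=1: 2/7 × log_2[(2/7)/(3/8)] = 2/7 × -0.3923 = -0.1121
  x=2: 3/7 × log_2[(3/7)/(3/8)] = 3/7 × 0.1926 = 0.0826
  x=3: 1/7 × log_2[(1/7)/(1/8)] = 1/7 × 0.1926 = 0.0275

D_KL(P||Q) = 0.0255 bits

Note: KL divergence is always non-negative and equals 0 iff P = Q.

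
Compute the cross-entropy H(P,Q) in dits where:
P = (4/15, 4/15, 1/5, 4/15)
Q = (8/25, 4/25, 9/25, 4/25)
0.6452 dits

Cross-entropy: H(P,Q) = -Σ p(x) log q(x)

Alternatively: H(P,Q) = H(P) + D_KL(P||Q)
H(P) = 0.5990 dits
D_KL(P||Q) = 0.0461 dits

H(P,Q) = 0.5990 + 0.0461 = 0.6452 dits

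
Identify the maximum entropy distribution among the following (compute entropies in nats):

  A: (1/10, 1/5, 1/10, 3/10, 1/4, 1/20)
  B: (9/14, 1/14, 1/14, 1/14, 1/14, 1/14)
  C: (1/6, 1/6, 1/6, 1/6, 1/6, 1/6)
C

For a discrete distribution over n outcomes, entropy is maximized by the uniform distribution.

Computing entropies:
H(A) = 1.6400 nats
H(B) = 1.2266 nats
H(C) = 1.7918 nats

The uniform distribution (where all probabilities equal 1/6) achieves the maximum entropy of log_e(6) = 1.7918 nats.

Distribution C has the highest entropy.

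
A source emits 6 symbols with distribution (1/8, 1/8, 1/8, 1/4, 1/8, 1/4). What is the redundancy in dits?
0.0256 dits

Redundancy measures how far a source is from maximum entropy:
R = H_max - H(X)

Maximum entropy for 6 symbols: H_max = log_10(6) = 0.7782 dits
Actual entropy: H(X) = 0.7526 dits
Redundancy: R = 0.7782 - 0.7526 = 0.0256 dits

This redundancy represents potential for compression: the source could be compressed by 0.0256 dits per symbol.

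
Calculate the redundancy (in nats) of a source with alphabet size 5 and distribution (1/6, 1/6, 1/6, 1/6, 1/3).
0.0487 nats

Redundancy measures how far a source is from maximum entropy:
R = H_max - H(X)

Maximum entropy for 5 symbols: H_max = log_e(5) = 1.6094 nats
Actual entropy: H(X) = 1.5607 nats
Redundancy: R = 1.6094 - 1.5607 = 0.0487 nats

This redundancy represents potential for compression: the source could be compressed by 0.0487 nats per symbol.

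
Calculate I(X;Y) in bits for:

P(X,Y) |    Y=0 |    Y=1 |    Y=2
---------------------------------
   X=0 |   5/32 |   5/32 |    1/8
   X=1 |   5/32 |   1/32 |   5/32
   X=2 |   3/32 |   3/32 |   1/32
0.0964 bits

Mutual information: I(X;Y) = H(X) + H(Y) - H(X,Y)

Marginals:
P(X) = (7/16, 11/32, 7/32), H(X) = 1.5310 bits
P(Y) = (13/32, 9/32, 5/16), H(Y) = 1.5671 bits

Joint entropy: H(X,Y) = 3.0016 bits

I(X;Y) = 1.5310 + 1.5671 - 3.0016 = 0.0964 bits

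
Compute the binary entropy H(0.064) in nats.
0.2378 nats

The binary entropy function is:
H(p) = -p log(p) - (1-p) log(1-p)

H(0.064) = -0.064 × log_e(0.064) - 0.936 × log_e(0.936)
H(0.064) = 0.2378 nats

Note: Binary entropy is maximized at p=0.5 (H=1 bit) and minimized at p=0 or p=1 (H=0).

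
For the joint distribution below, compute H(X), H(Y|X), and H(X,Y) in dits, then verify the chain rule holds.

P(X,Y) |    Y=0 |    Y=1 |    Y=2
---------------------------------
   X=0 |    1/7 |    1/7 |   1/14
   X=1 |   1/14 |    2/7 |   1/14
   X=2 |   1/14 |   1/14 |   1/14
H(X,Y) = 0.8881, H(X) = 0.4608, H(Y|X) = 0.4273 (all in dits)

Chain rule: H(X,Y) = H(X) + H(Y|X)

Left side — joint entropy directly:
H(X,Y) = -Σ p(x,y) log p(x,y) = 0.8881 dits

Right side — compute H(Y|X) from the conditional distributions:
P(X) = (5/14, 3/7, 3/14), so H(X) = 0.4608 dits
H(Y|X) = Σ_x P(X=x) · H(Y|X=x):
  P(Y|X=0) = (2/5, 2/5, 1/5), H(Y|X=0) = 0.4581, weight P(X=0) = 5/14
  P(Y|X=1) = (1/6, 2/3, 1/6), H(Y|X=1) = 0.3768, weight P(X=1) = 3/7
  P(Y|X=2) = (1/3, 1/3, 1/3), H(Y|X=2) = 0.4771, weight P(X=2) = 3/14
H(Y|X) = 0.4273 dits

H(X) + H(Y|X) = 0.4608 + 0.4273 = 0.8881 dits

Both sides equal 0.8881 dits. ✓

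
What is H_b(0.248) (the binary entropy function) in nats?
0.5601 nats

The binary entropy function is:
H(p) = -p log(p) - (1-p) log(1-p)

H(0.248) = -0.248 × log_e(0.248) - 0.752 × log_e(0.752)
H(0.248) = 0.5601 nats

Note: Binary entropy is maximized at p=0.5 (H=1 bit) and minimized at p=0 or p=1 (H=0).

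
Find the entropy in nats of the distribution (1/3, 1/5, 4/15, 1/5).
1.3624 nats

Shannon entropy is H(X) = -Σ p(x) log p(x).

For P = (1/3, 1/5, 4/15, 1/5):
H = -1/3 × log_e(1/3) -1/5 × log_e(1/5) -4/15 × log_e(4/15) -1/5 × log_e(1/5)
H = 1.3624 nats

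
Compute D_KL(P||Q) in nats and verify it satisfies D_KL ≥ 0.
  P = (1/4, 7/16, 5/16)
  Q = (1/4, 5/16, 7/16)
0.0421 nats

KL divergence satisfies the Gibbs inequality: D_KL(P||Q) ≥ 0 for all distributions P, Q.

D_KL(P||Q) = Σ p(x) log(p(x)/q(x))
Term by term:
  x=0: 1/4 × log_e[(1/4)/(1/4)] = 0.0000
  x=1: 7/16 × log_e[(7/16)/(5/16)] = 0.1472
  x=2: 5/16 × log_e[(5/16)/(7/16)] = -0.1051
D_KL(P||Q) = 0.0421 nats

D_KL(P||Q) = 0.0421 ≥ 0 ✓

This non-negativity is a fundamental property: relative entropy cannot be negative because it measures how different Q is from P.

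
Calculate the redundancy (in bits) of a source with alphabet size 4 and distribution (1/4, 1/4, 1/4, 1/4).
0.0000 bits

Redundancy measures how far a source is from maximum entropy:
R = H_max - H(X)

Maximum entropy for 4 symbols: H_max = log_2(4) = 2.0000 bits
Actual entropy: H(X) = 2.0000 bits
Redundancy: R = 2.0000 - 2.0000 = 0.0000 bits

This redundancy represents potential for compression: the source could be compressed by 0.0000 bits per symbol.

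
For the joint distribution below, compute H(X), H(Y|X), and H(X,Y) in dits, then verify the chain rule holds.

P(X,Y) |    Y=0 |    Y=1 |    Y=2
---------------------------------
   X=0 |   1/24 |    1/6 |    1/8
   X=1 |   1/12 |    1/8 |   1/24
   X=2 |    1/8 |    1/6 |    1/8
H(X,Y) = 0.9159, H(X) = 0.4680, H(Y|X) = 0.4479 (all in dits)

Chain rule: H(X,Y) = H(X) + H(Y|X)

Left side — joint entropy directly:
H(X,Y) = -Σ p(x,y) log p(x,y) = 0.9159 dits

Right side — compute H(Y|X) from the conditional distributions:
P(X) = (1/3, 1/4, 5/12), so H(X) = 0.4680 dits
H(Y|X) = Σ_x P(X=x) · H(Y|X=x):
  P(Y|X=0) = (1/8, 1/2, 3/8), H(Y|X=0) = 0.4231, weight P(X=0) = 1/3
  P(Y|X=1) = (1/3, 1/2, 1/6), H(Y|X=1) = 0.4392, weight P(X=1) = 1/4
  P(Y|X=2) = (3/10, 2/5, 3/10), H(Y|X=2) = 0.4729, weight P(X=2) = 5/12
H(Y|X) = 0.4479 dits

H(X) + H(Y|X) = 0.4680 + 0.4479 = 0.9159 dits

Both sides equal 0.9159 dits. ✓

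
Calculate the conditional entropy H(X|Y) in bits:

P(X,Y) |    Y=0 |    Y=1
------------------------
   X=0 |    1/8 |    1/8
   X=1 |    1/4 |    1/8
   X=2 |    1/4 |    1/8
1.5456 bits

Using the chain rule: H(X|Y) = H(X,Y) - H(Y)

First, compute H(X,Y) = 2.5000 bits

Marginal P(Y) = (5/8, 3/8)
H(Y) = 0.9544 bits

H(X|Y) = H(X,Y) - H(Y) = 2.5000 - 0.9544 = 1.5456 bits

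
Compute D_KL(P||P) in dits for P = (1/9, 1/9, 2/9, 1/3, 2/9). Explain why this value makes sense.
0.0000 dits

KL divergence satisfies the Gibbs inequality: D_KL(P||Q) ≥ 0 for all distributions P, Q.

D_KL(P||Q) = Σ p(x) log(p(x)/q(x))
Each term is p(x) × log_10(p(x)/p(x)) = p(x) × log_10(1) = 0, so the sum is 0.
D_KL(P||Q) = 0.0000 dits

When P = Q, the KL divergence is exactly 0, as there is no 'divergence' between identical distributions.

This non-negativity is a fundamental property: relative entropy cannot be negative because it measures how different Q is from P.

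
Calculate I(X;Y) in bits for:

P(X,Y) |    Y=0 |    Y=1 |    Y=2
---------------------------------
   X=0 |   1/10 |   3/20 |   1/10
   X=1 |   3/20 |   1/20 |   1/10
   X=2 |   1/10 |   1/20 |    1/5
0.0937 bits

Mutual information: I(X;Y) = H(X) + H(Y) - H(X,Y)

Marginals:
P(X) = (7/20, 3/10, 7/20), H(X) = 1.5813 bits
P(Y) = (7/20, 1/4, 2/5), H(Y) = 1.5589 bits

Joint entropy: H(X,Y) = 3.0464 bits

I(X;Y) = 1.5813 + 1.5589 - 3.0464 = 0.0937 bits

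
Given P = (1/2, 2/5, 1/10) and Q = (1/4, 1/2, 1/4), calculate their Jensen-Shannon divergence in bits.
0.0586 bits

Jensen-Shannon divergence is:
JSD(P||Q) = 0.5 × D_KL(P||M) + 0.5 × D_KL(Q||M)
where M = 0.5 × (P + Q) is the mixture distribution.

M = 0.5 × (1/2, 2/5, 1/10) + 0.5 × (1/4, 1/2, 1/4) = (3/8, 9/20, 7/40)

D_KL(P||M) = 0.0588 bits
D_KL(Q||M) = 0.0584 bits

JSD(P||Q) = 0.5 × 0.0588 + 0.5 × 0.0584 = 0.0586 bits

Unlike KL divergence, JSD is symmetric and bounded: 0 ≤ JSD ≤ log(2).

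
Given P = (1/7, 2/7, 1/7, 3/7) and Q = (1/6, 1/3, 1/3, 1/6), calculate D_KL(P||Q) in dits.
0.0945 dits

KL divergence: D_KL(P||Q) = Σ p(x) log(p(x)/q(x))

Computing term by term:
  x=0: 1/7 × log_10[(1/7)/(1/6)] = 1/7 × -0.0669 = -0.0096
  x=1: 2/7 × log_10[(2/7)/(1/3)] = 2/7 × -0.0669 = -0.0191
  x=2: 1/7 × log_10[(1/7)/(1/3)] = 1/7 × -0.3680 = -0.0526
  x=3: 3/7 × log_10[(3/7)/(1/6)] = 3/7 × 0.4102 = 0.1758

D_KL(P||Q) = 0.0945 dits

Note: KL divergence is always non-negative and equals 0 iff P = Q.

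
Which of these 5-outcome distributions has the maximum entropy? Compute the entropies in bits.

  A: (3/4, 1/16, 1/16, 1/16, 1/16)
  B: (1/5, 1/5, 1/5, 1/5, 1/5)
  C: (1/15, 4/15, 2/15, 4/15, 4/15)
B

For a discrete distribution over n outcomes, entropy is maximized by the uniform distribution.

Computing entropies:
H(A) = 1.3113 bits
H(B) = 2.3219 bits
H(C) = 2.1736 bits

The uniform distribution (where all probabilities equal 1/5) achieves the maximum entropy of log_2(5) = 2.3219 bits.

Distribution B has the highest entropy.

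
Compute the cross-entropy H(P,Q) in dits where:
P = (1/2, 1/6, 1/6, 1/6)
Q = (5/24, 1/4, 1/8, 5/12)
0.6548 dits

Cross-entropy: H(P,Q) = -Σ p(x) log q(x)

Alternatively: H(P,Q) = H(P) + D_KL(P||Q)
H(P) = 0.5396 dits
D_KL(P||Q) = 0.1153 dits

H(P,Q) = 0.5396 + 0.1153 = 0.6548 dits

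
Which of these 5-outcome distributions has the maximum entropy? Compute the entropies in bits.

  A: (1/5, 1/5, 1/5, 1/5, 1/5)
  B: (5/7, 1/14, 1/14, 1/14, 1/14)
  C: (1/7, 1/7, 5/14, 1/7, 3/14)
A

For a discrete distribution over n outcomes, entropy is maximized by the uniform distribution.

Computing entropies:
H(A) = 2.3219 bits
H(B) = 1.4345 bits
H(C) = 2.2099 bits

The uniform distribution (where all probabilities equal 1/5) achieves the maximum entropy of log_2(5) = 2.3219 bits.

Distribution A has the highest entropy.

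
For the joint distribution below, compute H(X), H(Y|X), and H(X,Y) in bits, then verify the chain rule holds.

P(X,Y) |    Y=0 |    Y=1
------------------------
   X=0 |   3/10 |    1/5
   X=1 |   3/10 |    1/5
H(X,Y) = 1.9710, H(X) = 1.0000, H(Y|X) = 0.9710 (all in bits)

Chain rule: H(X,Y) = H(X) + H(Y|X)

Left side — joint entropy directly:
H(X,Y) = -Σ p(x,y) log p(x,y) = 1.9710 bits

Right side — compute H(Y|X) from the conditional distributions:
P(X) = (1/2, 1/2), so H(X) = 1.0000 bits
H(Y|X) = Σ_x P(X=x) · H(Y|X=x):
  P(Y|X=0) = (3/5, 2/5), H(Y|X=0) = 0.9710, weight P(X=0) = 1/2
  P(Y|X=1) = (3/5, 2/5), H(Y|X=1) = 0.9710, weight P(X=1) = 1/2
H(Y|X) = 0.9710 bits

H(X) + H(Y|X) = 1.0000 + 0.9710 = 1.9710 bits

Both sides equal 1.9710 bits. ✓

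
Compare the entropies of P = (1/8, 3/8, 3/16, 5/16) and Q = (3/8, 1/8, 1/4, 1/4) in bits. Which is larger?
Q

Computing entropies in bits:
H(P) = 1.8829
H(Q) = 1.9056

Distribution Q has higher entropy.

Intuition: The distribution closer to uniform (more spread out) has higher entropy.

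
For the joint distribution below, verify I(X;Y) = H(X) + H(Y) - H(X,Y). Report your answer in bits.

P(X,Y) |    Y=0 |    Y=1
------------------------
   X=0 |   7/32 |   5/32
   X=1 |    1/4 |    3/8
I(X;Y) = 0.0229 bits

Mutual information has multiple equivalent forms:
- I(X;Y) = H(X) - H(X|Y)
- I(X;Y) = H(Y) - H(Y|X)
- I(X;Y) = H(X) + H(Y) - H(X,Y)

Computing all quantities:
H(X) = 0.9544, H(Y) = 0.9972, H(X,Y) = 1.9287
H(X|Y) = 0.9315, H(Y|X) = 0.9743

Verification:
H(X) - H(X|Y) = 0.9544 - 0.9315 = 0.0229
H(Y) - H(Y|X) = 0.9972 - 0.9743 = 0.0229
H(X) + H(Y) - H(X,Y) = 0.9544 + 0.9972 - 1.9287 = 0.0229

All forms give I(X;Y) = 0.0229 bits. ✓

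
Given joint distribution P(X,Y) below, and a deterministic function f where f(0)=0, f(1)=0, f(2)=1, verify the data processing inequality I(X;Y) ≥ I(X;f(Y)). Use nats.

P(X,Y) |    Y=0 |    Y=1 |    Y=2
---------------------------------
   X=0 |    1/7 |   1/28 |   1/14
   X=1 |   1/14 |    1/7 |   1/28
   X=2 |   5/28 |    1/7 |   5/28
I(X;Y) = 0.0653, I(X;f(Y)) = 0.0203, inequality holds: 0.0653 ≥ 0.0203

Data Processing Inequality: For any Markov chain X → Y → Z, we have I(X;Y) ≥ I(X;Z).

Here Z = f(Y) is a deterministic function of Y, forming X → Y → Z.

Original I(X;Y) = 0.0653 nats

After applying f:
P(X,Z) where Z=f(Y):
- P(X,Z=0) = P(X,Y=0) + P(X,Y=1)
- P(X,Z=1) = P(X,Y=2)

I(X;Z) = I(X;f(Y)) = 0.0203 nats

Verification: 0.0653 ≥ 0.0203 ✓

Information cannot be created by processing; the function f can only lose information about X.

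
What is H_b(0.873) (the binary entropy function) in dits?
0.1653 dits

The binary entropy function is:
H(p) = -p log(p) - (1-p) log(1-p)

H(0.873) = -0.873 × log_10(0.873) - 0.127 × log_10(0.127)
H(0.873) = 0.1653 dits

Note: Binary entropy is maximized at p=0.5 (H=1 bit) and minimized at p=0 or p=1 (H=0).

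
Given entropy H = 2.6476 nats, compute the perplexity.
14.1201

Perplexity is e^H (or exp(H) for natural log).

H = 2.6476 nats
Perplexity = e^2.6476 = 14.1201

Interpretation: The model's uncertainty is equivalent to choosing uniformly among 14.1 options.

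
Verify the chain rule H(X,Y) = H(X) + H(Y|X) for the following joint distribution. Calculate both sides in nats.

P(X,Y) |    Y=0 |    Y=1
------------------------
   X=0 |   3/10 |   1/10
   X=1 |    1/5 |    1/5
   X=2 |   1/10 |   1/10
H(X,Y) = 1.6957, H(X) = 1.0549, H(Y|X) = 0.6408 (all in nats)

Chain rule: H(X,Y) = H(X) + H(Y|X)

Left side — joint entropy directly:
H(X,Y) = -Σ p(x,y) log p(x,y) = 1.6957 nats

Right side — compute H(Y|X) from the conditional distributions:
P(X) = (2/5, 2/5, 1/5), so H(X) = 1.0549 nats
H(Y|X) = Σ_x P(X=x) · H(Y|X=x):
  P(Y|X=0) = (3/4, 1/4), H(Y|X=0) = 0.5623, weight P(X=0) = 2/5
  P(Y|X=1) = (1/2, 1/2), H(Y|X=1) = 0.6931, weight P(X=1) = 2/5
  P(Y|X=2) = (1/2, 1/2), H(Y|X=2) = 0.6931, weight P(X=2) = 1/5
H(Y|X) = 0.6408 nats

H(X) + H(Y|X) = 1.0549 + 0.6408 = 1.6957 nats

Both sides equal 1.6957 nats. ✓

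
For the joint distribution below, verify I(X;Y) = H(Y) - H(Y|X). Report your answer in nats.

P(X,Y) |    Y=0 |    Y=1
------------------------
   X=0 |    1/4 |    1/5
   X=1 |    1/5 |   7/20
I(X;Y) = 0.0185 nats

Mutual information has multiple equivalent forms:
- I(X;Y) = H(X) - H(X|Y)
- I(X;Y) = H(Y) - H(Y|X)
- I(X;Y) = H(X) + H(Y) - H(X,Y)

Computing all quantities:
H(X) = 0.6881, H(Y) = 0.6881, H(X,Y) = 1.3578
H(X|Y) = 0.6696, H(Y|X) = 0.6696

Verification:
H(X) - H(X|Y) = 0.6881 - 0.6696 = 0.0185
H(Y) - H(Y|X) = 0.6881 - 0.6696 = 0.0185
H(X) + H(Y) - H(X,Y) = 0.6881 + 0.6881 - 1.3578 = 0.0185

All forms give I(X;Y) = 0.0185 nats. ✓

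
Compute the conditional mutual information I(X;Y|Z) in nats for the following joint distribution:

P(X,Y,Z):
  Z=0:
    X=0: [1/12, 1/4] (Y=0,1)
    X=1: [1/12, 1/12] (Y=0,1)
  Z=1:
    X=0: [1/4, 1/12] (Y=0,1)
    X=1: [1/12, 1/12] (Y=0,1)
0.0306 nats

Conditional mutual information: I(X;Y|Z) = H(X|Z) + H(Y|Z) - H(X,Y|Z)

H(Z) = 0.6931
H(X,Z) = 1.3297 → H(X|Z) = 0.6365
H(Y,Z) = 1.3297 → H(Y|Z) = 0.6365
H(X,Y,Z) = 1.9356 → H(X,Y|Z) = 1.2425

I(X;Y|Z) = 0.6365 + 0.6365 - 1.2425 = 0.0306 nats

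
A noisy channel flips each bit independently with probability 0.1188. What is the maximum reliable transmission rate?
0.4741 bits

For a binary symmetric channel (BSC) with error probability p:
Capacity C = 1 - H(p) bits per symbol

where H(p) = -p log₂(p) - (1-p) log₂(1-p) is the binary entropy function.

H(0.1188) = 0.5259 bits
C = 1 - 0.5259 = 0.4741 bits per symbol

This means we can reliably transmit up to 0.4741 bits of information per channel use.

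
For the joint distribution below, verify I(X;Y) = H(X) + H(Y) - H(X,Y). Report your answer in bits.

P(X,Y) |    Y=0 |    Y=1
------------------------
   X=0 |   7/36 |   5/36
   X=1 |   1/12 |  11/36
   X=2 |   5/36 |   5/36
I(X;Y) = 0.0840 bits

Mutual information has multiple equivalent forms:
- I(X;Y) = H(X) - H(X|Y)
- I(X;Y) = H(Y) - H(Y|X)
- I(X;Y) = H(X) + H(Y) - H(X,Y)

Computing all quantities:
H(X) = 1.5715, H(Y) = 0.9799, H(X,Y) = 2.4675
H(X|Y) = 1.4876, H(Y|X) = 0.8959

Verification:
H(X) - H(X|Y) = 1.5715 - 1.4876 = 0.0840
H(Y) - H(Y|X) = 0.9799 - 0.8959 = 0.0840
H(X) + H(Y) - H(X,Y) = 1.5715 + 0.9799 - 2.4675 = 0.0840

All forms give I(X;Y) = 0.0840 bits. ✓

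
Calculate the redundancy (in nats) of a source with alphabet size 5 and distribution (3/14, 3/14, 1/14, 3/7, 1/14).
0.2091 nats

Redundancy measures how far a source is from maximum entropy:
R = H_max - H(X)

Maximum entropy for 5 symbols: H_max = log_e(5) = 1.6094 nats
Actual entropy: H(X) = 1.4003 nats
Redundancy: R = 1.6094 - 1.4003 = 0.2091 nats

This redundancy represents potential for compression: the source could be compressed by 0.2091 nats per symbol.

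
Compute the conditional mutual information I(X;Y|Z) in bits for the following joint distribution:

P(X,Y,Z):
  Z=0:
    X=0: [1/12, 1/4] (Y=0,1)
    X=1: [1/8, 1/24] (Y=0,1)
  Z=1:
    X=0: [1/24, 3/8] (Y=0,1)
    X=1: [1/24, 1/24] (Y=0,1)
0.1306 bits

Conditional mutual information: I(X;Y|Z) = H(X|Z) + H(Y|Z) - H(X,Y|Z)

H(Z) = 1.0000
H(X,Z) = 1.7842 → H(X|Z) = 0.7842
H(Y,Z) = 1.8149 → H(Y|Z) = 0.8149
H(X,Y,Z) = 2.4685 → H(X,Y|Z) = 1.4685

I(X;Y|Z) = 0.7842 + 0.8149 - 1.4685 = 0.1306 bits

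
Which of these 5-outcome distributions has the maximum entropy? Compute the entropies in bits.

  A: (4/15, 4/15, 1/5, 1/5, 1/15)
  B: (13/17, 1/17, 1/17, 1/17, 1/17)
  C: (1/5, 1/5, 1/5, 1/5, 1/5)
C

For a discrete distribution over n outcomes, entropy is maximized by the uniform distribution.

Computing entropies:
H(A) = 2.2062 bits
H(B) = 1.2577 bits
H(C) = 2.3219 bits

The uniform distribution (where all probabilities equal 1/5) achieves the maximum entropy of log_2(5) = 2.3219 bits.

Distribution C has the highest entropy.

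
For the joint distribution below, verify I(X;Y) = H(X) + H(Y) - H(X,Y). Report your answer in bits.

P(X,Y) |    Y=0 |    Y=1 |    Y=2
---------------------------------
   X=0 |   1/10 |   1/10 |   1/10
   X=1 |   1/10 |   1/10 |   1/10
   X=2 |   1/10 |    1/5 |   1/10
I(X;Y) = 0.0200 bits

Mutual information has multiple equivalent forms:
- I(X;Y) = H(X) - H(X|Y)
- I(X;Y) = H(Y) - H(Y|X)
- I(X;Y) = H(X) + H(Y) - H(X,Y)

Computing all quantities:
H(X) = 1.5710, H(Y) = 1.5710, H(X,Y) = 3.1219
H(X|Y) = 1.5510, H(Y|X) = 1.5510

Verification:
H(X) - H(X|Y) = 1.5710 - 1.5510 = 0.0200
H(Y) - H(Y|X) = 1.5710 - 1.5510 = 0.0200
H(X) + H(Y) - H(X,Y) = 1.5710 + 1.5710 - 3.1219 = 0.0200

All forms give I(X;Y) = 0.0200 bits. ✓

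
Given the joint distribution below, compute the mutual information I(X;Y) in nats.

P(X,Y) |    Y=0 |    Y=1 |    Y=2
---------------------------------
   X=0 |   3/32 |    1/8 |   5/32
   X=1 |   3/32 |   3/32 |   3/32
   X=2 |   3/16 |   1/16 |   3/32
0.0366 nats

Mutual information: I(X;Y) = H(X) + H(Y) - H(X,Y)

Marginals:
P(X) = (3/8, 9/32, 11/32), H(X) = 1.0916 nats
P(Y) = (3/8, 9/32, 11/32), H(Y) = 1.0916 nats

Joint entropy: H(X,Y) = 2.1467 nats

I(X;Y) = 1.0916 + 1.0916 - 2.1467 = 0.0366 nats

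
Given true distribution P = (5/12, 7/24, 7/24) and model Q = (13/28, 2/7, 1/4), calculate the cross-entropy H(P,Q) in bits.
1.5717 bits

Cross-entropy: H(P,Q) = -Σ p(x) log q(x)

Alternatively: H(P,Q) = H(P) + D_KL(P||Q)
H(P) = 1.5632 bits
D_KL(P||Q) = 0.0085 bits

H(P,Q) = 1.5632 + 0.0085 = 1.5717 bits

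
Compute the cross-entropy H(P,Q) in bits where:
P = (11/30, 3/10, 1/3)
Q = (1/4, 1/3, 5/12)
1.6298 bits

Cross-entropy: H(P,Q) = -Σ p(x) log q(x)

Alternatively: H(P,Q) = H(P) + D_KL(P||Q)
H(P) = 1.5801 bits
D_KL(P||Q) = 0.0497 bits

H(P,Q) = 1.5801 + 0.0497 = 1.6298 bits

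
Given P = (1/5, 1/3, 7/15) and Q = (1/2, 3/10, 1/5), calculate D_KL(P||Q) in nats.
0.2473 nats

KL divergence: D_KL(P||Q) = Σ p(x) log(p(x)/q(x))

Computing term by term:
  x=0: 1/5 × log_e[(1/5)/(1/2)] = 1/5 × -0.9163 = -0.1833
  x=1: 1/3 × log_e[(1/3)/(3/10)] = 1/3 × 0.1054 = 0.0351
  x=2: 7/15 × log_e[(7/15)/(1/5)] = 7/15 × 0.8473 = 0.3954

D_KL(P||Q) = 0.2473 nats

Note: KL divergence is always non-negative and equals 0 iff P = Q.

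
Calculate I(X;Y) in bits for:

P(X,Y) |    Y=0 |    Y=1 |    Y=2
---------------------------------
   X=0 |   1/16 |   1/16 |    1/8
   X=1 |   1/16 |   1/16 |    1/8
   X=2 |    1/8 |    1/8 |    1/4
0.0000 bits

Mutual information: I(X;Y) = H(X) + H(Y) - H(X,Y)

Marginals:
P(X) = (1/4, 1/4, 1/2), H(X) = 1.5000 bits
P(Y) = (1/4, 1/4, 1/2), H(Y) = 1.5000 bits

Joint entropy: H(X,Y) = 3.0000 bits

I(X;Y) = 1.5000 + 1.5000 - 3.0000 = 0.0000 bits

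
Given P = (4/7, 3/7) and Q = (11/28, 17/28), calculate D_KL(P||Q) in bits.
0.0935 bits

KL divergence: D_KL(P||Q) = Σ p(x) log(p(x)/q(x))

Computing term by term:
  x=0: 4/7 × log_2[(4/7)/(11/28)] = 4/7 × 0.5406 = 0.3089
  x=1: 3/7 × log_2[(3/7)/(17/28)] = 3/7 × -0.5025 = -0.2154

D_KL(P||Q) = 0.0935 bits

Note: KL divergence is always non-negative and equals 0 iff P = Q.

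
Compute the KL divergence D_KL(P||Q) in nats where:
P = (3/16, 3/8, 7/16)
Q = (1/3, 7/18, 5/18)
0.0772 nats

KL divergence: D_KL(P||Q) = Σ p(x) log(p(x)/q(x))

Computing term by term:
  x=0: 3/16 × log_e[(3/16)/(1/3)] = 3/16 × -0.5754 = -0.1079
  x=1: 3/8 × log_e[(3/8)/(7/18)] = 3/8 × -0.0364 = -0.0136
  x=2: 7/16 × log_e[(7/16)/(5/18)] = 7/16 × 0.4543 = 0.1987

D_KL(P||Q) = 0.0772 nats

Note: KL divergence is always non-negative and equals 0 iff P = Q.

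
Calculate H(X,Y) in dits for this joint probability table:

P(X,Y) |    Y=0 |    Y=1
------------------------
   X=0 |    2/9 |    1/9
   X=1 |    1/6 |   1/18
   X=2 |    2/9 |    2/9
0.7409 dits

Joint entropy is H(X,Y) = -Σ_{x,y} p(x,y) log p(x,y).

Summing over all non-zero entries:
H(X,Y) = -[2/9·log_10(2/9) + 1/9·log_10(1/9) + 1/6·log_10(1/6) + 1/18·log_10(1/18) + 2/9·log_10(2/9) + 2/9·log_10(2/9)]
H(X,Y) = 0.7409 dits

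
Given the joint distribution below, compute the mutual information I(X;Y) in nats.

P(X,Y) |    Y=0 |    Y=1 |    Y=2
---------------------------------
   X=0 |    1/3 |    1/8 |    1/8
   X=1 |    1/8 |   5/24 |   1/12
0.0499 nats

Mutual information: I(X;Y) = H(X) + H(Y) - H(X,Y)

Marginals:
P(X) = (7/12, 5/12), H(X) = 0.6792 nats
P(Y) = (11/24, 1/3, 5/24), H(Y) = 1.0506 nats

Joint entropy: H(X,Y) = 1.6799 nats

I(X;Y) = 0.6792 + 1.0506 - 1.6799 = 0.0499 nats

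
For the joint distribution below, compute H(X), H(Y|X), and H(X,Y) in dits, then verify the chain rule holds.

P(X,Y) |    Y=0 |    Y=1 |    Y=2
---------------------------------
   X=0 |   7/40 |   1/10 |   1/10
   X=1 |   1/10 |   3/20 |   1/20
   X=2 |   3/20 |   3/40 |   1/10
H(X,Y) = 0.9291, H(X) = 0.4752, H(Y|X) = 0.4538 (all in dits)

Chain rule: H(X,Y) = H(X) + H(Y|X)

Left side — joint entropy directly:
H(X,Y) = -Σ p(x,y) log p(x,y) = 0.9291 dits

Right side — compute H(Y|X) from the conditional distributions:
P(X) = (3/8, 3/10, 13/40), so H(X) = 0.4752 dits
H(Y|X) = Σ_x P(X=x) · H(Y|X=x):
  P(Y|X=0) = (7/15, 4/15, 4/15), H(Y|X=0) = 0.4606, weight P(X=0) = 3/8
  P(Y|X=1) = (1/3, 1/2, 1/6), H(Y|X=1) = 0.4392, weight P(X=1) = 3/10
  P(Y|X=2) = (6/13, 3/13, 4/13), H(Y|X=2) = 0.4594, weight P(X=2) = 13/40
H(Y|X) = 0.4538 dits

H(X) + H(Y|X) = 0.4752 + 0.4538 = 0.9291 dits

Both sides equal 0.9291 dits. ✓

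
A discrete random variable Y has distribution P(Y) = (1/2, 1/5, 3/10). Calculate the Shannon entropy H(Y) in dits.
0.4472 dits

Shannon entropy is H(X) = -Σ p(x) log p(x).

For P = (1/2, 1/5, 3/10):
H = -1/2 × log_10(1/2) -1/5 × log_10(1/5) -3/10 × log_10(3/10)
H = 0.4472 dits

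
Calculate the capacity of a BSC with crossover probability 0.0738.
0.6201 bits

For a binary symmetric channel (BSC) with error probability p:
Capacity C = 1 - H(p) bits per symbol

where H(p) = -p log₂(p) - (1-p) log₂(1-p) is the binary entropy function.

H(0.0738) = 0.3799 bits
C = 1 - 0.3799 = 0.6201 bits per symbol

This means we can reliably transmit up to 0.6201 bits of information per channel use.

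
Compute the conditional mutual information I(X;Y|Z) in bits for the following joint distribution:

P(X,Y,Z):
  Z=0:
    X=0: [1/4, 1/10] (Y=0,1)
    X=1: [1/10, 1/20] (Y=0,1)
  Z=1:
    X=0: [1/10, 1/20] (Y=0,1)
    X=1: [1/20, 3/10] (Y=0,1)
0.0966 bits

Conditional mutual information: I(X;Y|Z) = H(X|Z) + H(Y|Z) - H(X,Y|Z)

H(Z) = 1.0000
H(X,Z) = 1.8813 → H(X|Z) = 0.8813
H(Y,Z) = 1.8813 → H(Y|Z) = 0.8813
H(X,Y,Z) = 2.6660 → H(X,Y|Z) = 1.6660

I(X;Y|Z) = 0.8813 + 0.8813 - 1.6660 = 0.0966 bits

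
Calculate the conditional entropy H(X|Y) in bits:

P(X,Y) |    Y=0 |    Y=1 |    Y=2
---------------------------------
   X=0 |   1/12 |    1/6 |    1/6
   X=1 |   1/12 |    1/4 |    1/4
0.9758 bits

Using the chain rule: H(X|Y) = H(X,Y) - H(Y)

First, compute H(X,Y) = 2.4591 bits

Marginal P(Y) = (1/6, 5/12, 5/12)
H(Y) = 1.4834 bits

H(X|Y) = H(X,Y) - H(Y) = 2.4591 - 1.4834 = 0.9758 bits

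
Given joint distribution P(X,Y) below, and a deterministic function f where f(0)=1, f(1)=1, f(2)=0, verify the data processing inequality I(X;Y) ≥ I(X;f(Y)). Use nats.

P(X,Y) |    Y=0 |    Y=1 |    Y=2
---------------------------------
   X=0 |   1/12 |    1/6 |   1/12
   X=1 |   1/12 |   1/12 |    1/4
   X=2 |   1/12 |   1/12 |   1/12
I(X;Y) = 0.0604, I(X;f(Y)) = 0.0522, inequality holds: 0.0604 ≥ 0.0522

Data Processing Inequality: For any Markov chain X → Y → Z, we have I(X;Y) ≥ I(X;Z).

Here Z = f(Y) is a deterministic function of Y, forming X → Y → Z.

Original I(X;Y) = 0.0604 nats

After applying f:
P(X,Z) where Z=f(Y):
- P(X,Z=0) = P(X,Y=2)
- P(X,Z=1) = P(X,Y=0) + P(X,Y=1)

I(X;Z) = I(X;f(Y)) = 0.0522 nats

Verification: 0.0604 ≥ 0.0522 ✓

Information cannot be created by processing; the function f can only lose information about X.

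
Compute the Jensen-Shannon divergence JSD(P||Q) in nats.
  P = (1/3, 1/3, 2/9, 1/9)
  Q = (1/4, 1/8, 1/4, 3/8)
0.0658 nats

Jensen-Shannon divergence is:
JSD(P||Q) = 0.5 × D_KL(P||M) + 0.5 × D_KL(Q||M)
where M = 0.5 × (P + Q) is the mixture distribution.

M = 0.5 × (1/3, 1/3, 2/9, 1/9) + 0.5 × (1/4, 1/8, 1/4, 3/8) = (7/24, 0.229167, 0.236111, 0.243056)

D_KL(P||M) = 0.0690 nats
D_KL(Q||M) = 0.0626 nats

JSD(P||Q) = 0.5 × 0.0690 + 0.5 × 0.0626 = 0.0658 nats

Unlike KL divergence, JSD is symmetric and bounded: 0 ≤ JSD ≤ log(2).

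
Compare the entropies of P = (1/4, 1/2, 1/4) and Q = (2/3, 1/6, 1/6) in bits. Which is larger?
P

Computing entropies in bits:
H(P) = 1.5000
H(Q) = 1.2516

Distribution P has higher entropy.

Intuition: The distribution closer to uniform (more spread out) has higher entropy.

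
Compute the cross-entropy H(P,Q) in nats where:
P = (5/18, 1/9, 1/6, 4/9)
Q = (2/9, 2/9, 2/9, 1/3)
1.3239 nats

Cross-entropy: H(P,Q) = -Σ p(x) log q(x)

Alternatively: H(P,Q) = H(P) + D_KL(P||Q)
H(P) = 1.2590 nats
D_KL(P||Q) = 0.0649 nats

H(P,Q) = 1.2590 + 0.0649 = 1.3239 nats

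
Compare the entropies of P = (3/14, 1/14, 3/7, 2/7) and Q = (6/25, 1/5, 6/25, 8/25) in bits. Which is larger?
Q

Computing entropies in bits:
H(P) = 1.7885
H(Q) = 1.9787

Distribution Q has higher entropy.

Intuition: The distribution closer to uniform (more spread out) has higher entropy.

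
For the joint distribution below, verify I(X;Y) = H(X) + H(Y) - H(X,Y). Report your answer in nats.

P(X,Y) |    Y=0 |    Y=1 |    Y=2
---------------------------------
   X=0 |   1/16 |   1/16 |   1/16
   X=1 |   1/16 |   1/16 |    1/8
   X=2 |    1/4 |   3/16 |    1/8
I(X;Y) = 0.0321 nats

Mutual information has multiple equivalent forms:
- I(X;Y) = H(X) - H(X|Y)
- I(X;Y) = H(Y) - H(Y|X)
- I(X;Y) = H(X) + H(Y) - H(X,Y)

Computing all quantities:
H(X) = 0.9841, H(Y) = 1.0948, H(X,Y) = 2.0467
H(X|Y) = 0.9520, H(Y|X) = 1.0627

Verification:
H(X) - H(X|Y) = 0.9841 - 0.9520 = 0.0321
H(Y) - H(Y|X) = 1.0948 - 1.0627 = 0.0321
H(X) + H(Y) - H(X,Y) = 0.9841 + 1.0948 - 2.0467 = 0.0321

All forms give I(X;Y) = 0.0321 nats. ✓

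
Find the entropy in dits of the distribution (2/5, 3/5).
0.2923 dits

Shannon entropy is H(X) = -Σ p(x) log p(x).

For P = (2/5, 3/5):
H = -2/5 × log_10(2/5) -3/5 × log_10(3/5)
H = 0.2923 dits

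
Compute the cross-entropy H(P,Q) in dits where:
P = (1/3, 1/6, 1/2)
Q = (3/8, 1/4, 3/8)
0.4553 dits

Cross-entropy: H(P,Q) = -Σ p(x) log q(x)

Alternatively: H(P,Q) = H(P) + D_KL(P||Q)
H(P) = 0.4392 dits
D_KL(P||Q) = 0.0161 dits

H(P,Q) = 0.4392 + 0.0161 = 0.4553 dits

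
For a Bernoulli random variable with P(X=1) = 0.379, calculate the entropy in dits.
0.2882 dits

The binary entropy function is:
H(p) = -p log(p) - (1-p) log(1-p)

H(0.379) = -0.379 × log_10(0.379) - 0.621 × log_10(0.621)
H(0.379) = 0.2882 dits

Note: Binary entropy is maximized at p=0.5 (H=1 bit) and minimized at p=0 or p=1 (H=0).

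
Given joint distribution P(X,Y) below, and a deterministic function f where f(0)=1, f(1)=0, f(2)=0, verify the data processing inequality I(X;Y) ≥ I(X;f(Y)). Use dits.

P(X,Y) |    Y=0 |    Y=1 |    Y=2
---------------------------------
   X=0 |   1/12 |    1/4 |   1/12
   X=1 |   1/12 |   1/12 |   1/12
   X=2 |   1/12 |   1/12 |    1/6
I(X;Y) = 0.0262, I(X;f(Y)) = 0.0032, inequality holds: 0.0262 ≥ 0.0032

Data Processing Inequality: For any Markov chain X → Y → Z, we have I(X;Y) ≥ I(X;Z).

Here Z = f(Y) is a deterministic function of Y, forming X → Y → Z.

Original I(X;Y) = 0.0262 dits

After applying f:
P(X,Z) where Z=f(Y):
- P(X,Z=0) = P(X,Y=1) + P(X,Y=2)
- P(X,Z=1) = P(X,Y=0)

I(X;Z) = I(X;f(Y)) = 0.0032 dits

Verification: 0.0262 ≥ 0.0032 ✓

Information cannot be created by processing; the function f can only lose information about X.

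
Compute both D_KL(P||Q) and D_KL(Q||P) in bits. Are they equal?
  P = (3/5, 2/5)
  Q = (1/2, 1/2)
D_KL(P||Q) = 0.0290, D_KL(Q||P) = 0.0294

KL divergence is not symmetric: D_KL(P||Q) ≠ D_KL(Q||P) in general.

D_KL(P||Q) = 0.0290 bits
D_KL(Q||P) = 0.0294 bits

No, they are not equal!

This asymmetry is why KL divergence is not a true distance metric.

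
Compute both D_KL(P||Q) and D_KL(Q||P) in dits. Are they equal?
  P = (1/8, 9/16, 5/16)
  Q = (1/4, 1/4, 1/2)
D_KL(P||Q) = 0.0967, D_KL(Q||P) = 0.0893

KL divergence is not symmetric: D_KL(P||Q) ≠ D_KL(Q||P) in general.

D_KL(P||Q) = 0.0967 dits
D_KL(Q||P) = 0.0893 dits

No, they are not equal!

This asymmetry is why KL divergence is not a true distance metric.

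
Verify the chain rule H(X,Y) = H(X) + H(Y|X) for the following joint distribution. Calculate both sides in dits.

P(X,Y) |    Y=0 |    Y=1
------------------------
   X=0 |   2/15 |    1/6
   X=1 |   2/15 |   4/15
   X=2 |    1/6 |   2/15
H(X,Y) = 0.7625, H(X) = 0.4729, H(Y|X) = 0.2896 (all in dits)

Chain rule: H(X,Y) = H(X) + H(Y|X)

Left side — joint entropy directly:
H(X,Y) = -Σ p(x,y) log p(x,y) = 0.7625 dits

Right side — compute H(Y|X) from the conditional distributions:
P(X) = (3/10, 2/5, 3/10), so H(X) = 0.4729 dits
H(Y|X) = Σ_x P(X=x) · H(Y|X=x):
  P(Y|X=0) = (4/9, 5/9), H(Y|X=0) = 0.2983, weight P(X=0) = 3/10
  P(Y|X=1) = (1/3, 2/3), H(Y|X=1) = 0.2764, weight P(X=1) = 2/5
  P(Y|X=2) = (5/9, 4/9), H(Y|X=2) = 0.2983, weight P(X=2) = 3/10
H(Y|X) = 0.2896 dits

H(X) + H(Y|X) = 0.4729 + 0.2896 = 0.7625 dits

Both sides equal 0.7625 dits. ✓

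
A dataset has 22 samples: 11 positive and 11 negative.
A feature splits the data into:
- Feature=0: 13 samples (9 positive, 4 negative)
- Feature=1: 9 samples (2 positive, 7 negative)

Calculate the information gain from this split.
0.1612 bits

Information Gain = H(Y) - H(Y|Feature)

Before split:
P(positive) = 11/22 = 0.5000
H(Y) = 1.0000 bits

After split:
Feature=0: H = 0.8905 bits (weight = 13/22)
Feature=1: H = 0.7642 bits (weight = 9/22)
H(Y|Feature) = (13/22)×0.8905 + (9/22)×0.7642 = 0.8388 bits

Information Gain = 1.0000 - 0.8388 = 0.1612 bits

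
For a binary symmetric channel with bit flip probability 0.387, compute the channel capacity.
0.0372 bits

For a binary symmetric channel (BSC) with error probability p:
Capacity C = 1 - H(p) bits per symbol

where H(p) = -p log₂(p) - (1-p) log₂(1-p) is the binary entropy function.

H(0.387) = 0.9628 bits
C = 1 - 0.9628 = 0.0372 bits per symbol

This means we can reliably transmit up to 0.0372 bits of information per channel use.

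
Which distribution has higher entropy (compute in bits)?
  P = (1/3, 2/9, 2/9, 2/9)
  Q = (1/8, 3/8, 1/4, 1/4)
P

Computing entropies in bits:
H(P) = 1.9749
H(Q) = 1.9056

Distribution P has higher entropy.

Intuition: The distribution closer to uniform (more spread out) has higher entropy.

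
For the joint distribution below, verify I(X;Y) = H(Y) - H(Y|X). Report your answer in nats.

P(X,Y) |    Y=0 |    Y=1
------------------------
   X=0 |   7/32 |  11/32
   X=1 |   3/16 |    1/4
I(X;Y) = 0.0008 nats

Mutual information has multiple equivalent forms:
- I(X;Y) = H(X) - H(X|Y)
- I(X;Y) = H(Y) - H(Y|X)
- I(X;Y) = H(X) + H(Y) - H(X,Y)

Computing all quantities:
H(X) = 0.6853, H(Y) = 0.6755, H(X,Y) = 1.3600
H(X|Y) = 0.6845, H(Y|X) = 0.6747

Verification:
H(X) - H(X|Y) = 0.6853 - 0.6845 = 0.0008
H(Y) - H(Y|X) = 0.6755 - 0.6747 = 0.0008
H(X) + H(Y) - H(X,Y) = 0.6853 + 0.6755 - 1.3600 = 0.0008

All forms give I(X;Y) = 0.0008 nats. ✓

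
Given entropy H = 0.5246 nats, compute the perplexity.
1.6898

Perplexity is e^H (or exp(H) for natural log).

H = 0.5246 nats
Perplexity = e^0.5246 = 1.6898

Interpretation: The model's uncertainty is equivalent to choosing uniformly among 1.7 options.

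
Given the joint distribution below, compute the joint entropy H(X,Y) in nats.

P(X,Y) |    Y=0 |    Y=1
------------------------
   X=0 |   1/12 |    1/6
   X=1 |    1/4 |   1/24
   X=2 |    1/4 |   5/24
1.6581 nats

Joint entropy is H(X,Y) = -Σ_{x,y} p(x,y) log p(x,y).

Summing over all non-zero entries:
H(X,Y) = -[1/12·log_e(1/12) + 1/6·log_e(1/6) + 1/4·log_e(1/4) + 1/24·log_e(1/24) + 1/4·log_e(1/4) + 5/24·log_e(5/24)]
H(X,Y) = 1.6581 nats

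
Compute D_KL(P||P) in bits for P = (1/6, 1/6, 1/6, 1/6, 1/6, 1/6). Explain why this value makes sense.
0.0000 bits

KL divergence satisfies the Gibbs inequality: D_KL(P||Q) ≥ 0 for all distributions P, Q.

D_KL(P||Q) = Σ p(x) log(p(x)/q(x))
Each term is p(x) × log_2(p(x)/p(x)) = p(x) × log_2(1) = 0, so the sum is 0.
D_KL(P||Q) = 0.0000 bits

When P = Q, the KL divergence is exactly 0, as there is no 'divergence' between identical distributions.

This non-negativity is a fundamental property: relative entropy cannot be negative because it measures how different Q is from P.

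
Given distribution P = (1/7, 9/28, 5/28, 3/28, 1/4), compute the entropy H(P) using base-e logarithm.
1.5363 nats

Shannon entropy is H(X) = -Σ p(x) log p(x).

For P = (1/7, 9/28, 5/28, 3/28, 1/4):
H = -1/7 × log_e(1/7) -9/28 × log_e(9/28) -5/28 × log_e(5/28) -3/28 × log_e(3/28) -1/4 × log_e(1/4)
H = 1.5363 nats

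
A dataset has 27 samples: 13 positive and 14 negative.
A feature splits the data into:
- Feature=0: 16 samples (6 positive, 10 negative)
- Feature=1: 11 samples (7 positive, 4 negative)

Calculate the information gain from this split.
0.0482 bits

Information Gain = H(Y) - H(Y|Feature)

Before split:
P(positive) = 13/27 = 0.4815
H(Y) = 0.9990 bits

After split:
Feature=0: H = 0.9544 bits (weight = 16/27)
Feature=1: H = 0.9457 bits (weight = 11/27)
H(Y|Feature) = (16/27)×0.9544 + (11/27)×0.9457 = 0.9509 bits

Information Gain = 0.9990 - 0.9509 = 0.0482 bits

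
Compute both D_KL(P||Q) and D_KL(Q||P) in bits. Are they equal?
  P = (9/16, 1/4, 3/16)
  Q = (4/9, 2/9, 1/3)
D_KL(P||Q) = 0.0780, D_KL(Q||P) = 0.0879

KL divergence is not symmetric: D_KL(P||Q) ≠ D_KL(Q||P) in general.

D_KL(P||Q) = 0.0780 bits
D_KL(Q||P) = 0.0879 bits

No, they are not equal!

This asymmetry is why KL divergence is not a true distance metric.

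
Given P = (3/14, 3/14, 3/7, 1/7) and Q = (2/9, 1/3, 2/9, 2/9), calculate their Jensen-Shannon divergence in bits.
0.0397 bits

Jensen-Shannon divergence is:
JSD(P||Q) = 0.5 × D_KL(P||M) + 0.5 × D_KL(Q||M)
where M = 0.5 × (P + Q) is the mixture distribution.

M = 0.5 × (3/14, 3/14, 3/7, 1/7) + 0.5 × (2/9, 1/3, 2/9, 2/9) = (0.218254, 0.27381, 0.325397, 0.18254)

D_KL(P||M) = 0.0383 bits
D_KL(Q||M) = 0.0412 bits

JSD(P||Q) = 0.5 × 0.0383 + 0.5 × 0.0412 = 0.0397 bits

Unlike KL divergence, JSD is symmetric and bounded: 0 ≤ JSD ≤ log(2).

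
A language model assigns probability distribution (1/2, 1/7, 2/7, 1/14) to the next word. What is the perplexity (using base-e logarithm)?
3.2252

Perplexity is e^H (or exp(H) for natural log).

First, H = -Σ p log p = 1.1710 nats
Perplexity = e^1.1710 = 3.2252

Interpretation: The model's uncertainty is equivalent to choosing uniformly among 3.2 options.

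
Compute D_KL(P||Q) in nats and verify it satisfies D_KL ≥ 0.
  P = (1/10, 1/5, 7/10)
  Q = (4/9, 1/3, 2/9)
0.5519 nats

KL divergence satisfies the Gibbs inequality: D_KL(P||Q) ≥ 0 for all distributions P, Q.

D_KL(P||Q) = Σ p(x) log(p(x)/q(x))
Term by term:
  x=0: 1/10 × log_e[(1/10)/(4/9)] = -0.1492
  x=1: 1/5 × log_e[(1/5)/(1/3)] = -0.1022
  x=2: 7/10 × log_e[(7/10)/(2/9)] = 0.8032
D_KL(P||Q) = 0.5519 nats

D_KL(P||Q) = 0.5519 ≥ 0 ✓

This non-negativity is a fundamental property: relative entropy cannot be negative because it measures how different Q is from P.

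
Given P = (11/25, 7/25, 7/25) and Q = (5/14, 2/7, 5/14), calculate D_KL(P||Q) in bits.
0.0260 bits

KL divergence: D_KL(P||Q) = Σ p(x) log(p(x)/q(x))

Computing term by term:
  x=0: 11/25 × log_2[(11/25)/(5/14)] = 11/25 × 0.3010 = 0.1324
  x=1: 7/25 × log_2[(7/25)/(2/7)] = 7/25 × -0.0291 = -0.0082
  x=2: 7/25 × log_2[(7/25)/(5/14)] = 7/25 × -0.3511 = -0.0983

D_KL(P||Q) = 0.0260 bits

Note: KL divergence is always non-negative and equals 0 iff P = Q.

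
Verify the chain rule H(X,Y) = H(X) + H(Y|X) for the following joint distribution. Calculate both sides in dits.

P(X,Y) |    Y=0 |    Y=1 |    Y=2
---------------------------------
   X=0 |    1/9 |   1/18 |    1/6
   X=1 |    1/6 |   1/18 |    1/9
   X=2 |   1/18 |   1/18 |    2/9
H(X,Y) = 0.8955, H(X) = 0.4771, H(Y|X) = 0.4184 (all in dits)

Chain rule: H(X,Y) = H(X) + H(Y|X)

Left side — joint entropy directly:
H(X,Y) = -Σ p(x,y) log p(x,y) = 0.8955 dits

Right side — compute H(Y|X) from the conditional distributions:
P(X) = (1/3, 1/3, 1/3), so H(X) = 0.4771 dits
H(Y|X) = Σ_x P(X=x) · H(Y|X=x):
  P(Y|X=0) = (1/3, 1/6, 1/2), H(Y|X=0) = 0.4392, weight P(X=0) = 1/3
  P(Y|X=1) = (1/2, 1/6, 1/3), H(Y|X=1) = 0.4392, weight P(X=1) = 1/3
  P(Y|X=2) = (1/6, 1/6, 2/3), H(Y|X=2) = 0.3768, weight P(X=2) = 1/3
H(Y|X) = 0.4184 dits

H(X) + H(Y|X) = 0.4771 + 0.4184 = 0.8955 dits

Both sides equal 0.8955 dits. ✓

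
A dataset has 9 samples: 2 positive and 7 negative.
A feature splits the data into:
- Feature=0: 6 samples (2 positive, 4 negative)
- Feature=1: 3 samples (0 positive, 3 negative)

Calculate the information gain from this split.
0.1520 bits

Information Gain = H(Y) - H(Y|Feature)

Before split:
P(positive) = 2/9 = 0.2222
H(Y) = 0.7642 bits

After split:
Feature=0: H = 0.9183 bits (weight = 6/9)
Feature=1: H = 0.0000 bits (weight = 3/9)
H(Y|Feature) = (6/9)×0.9183 + (3/9)×0.0000 = 0.6122 bits

Information Gain = 0.7642 - 0.6122 = 0.1520 bits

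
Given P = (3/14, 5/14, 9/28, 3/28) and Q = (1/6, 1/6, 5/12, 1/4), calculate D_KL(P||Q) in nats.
0.1518 nats

KL divergence: D_KL(P||Q) = Σ p(x) log(p(x)/q(x))

Computing term by term:
  x=0: 3/14 × log_e[(3/14)/(1/6)] = 3/14 × 0.2513 = 0.0539
  x=1: 5/14 × log_e[(5/14)/(1/6)] = 5/14 × 0.7621 = 0.2722
  x=2: 9/28 × log_e[(9/28)/(5/12)] = 9/28 × -0.2595 = -0.0834
  x=3: 3/28 × log_e[(3/28)/(1/4)] = 3/28 × -0.8473 = -0.0908

D_KL(P||Q) = 0.1518 nats

Note: KL divergence is always non-negative and equals 0 iff P = Q.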